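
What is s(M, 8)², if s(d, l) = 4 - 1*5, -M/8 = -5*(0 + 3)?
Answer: 1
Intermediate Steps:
M = 120 (M = -(-40)*(0 + 3) = -(-40)*3 = -8*(-15) = 120)
s(d, l) = -1 (s(d, l) = 4 - 5 = -1)
s(M, 8)² = (-1)² = 1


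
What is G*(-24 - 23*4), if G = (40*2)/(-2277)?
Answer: 9280/2277 ≈ 4.0755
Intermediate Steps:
G = -80/2277 (G = 80*(-1/2277) = -80/2277 ≈ -0.035134)
G*(-24 - 23*4) = -80*(-24 - 23*4)/2277 = -80*(-24 - 92)/2277 = -80/2277*(-116) = 9280/2277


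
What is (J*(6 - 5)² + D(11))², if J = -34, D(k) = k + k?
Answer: 144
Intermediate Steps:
D(k) = 2*k
(J*(6 - 5)² + D(11))² = (-34*(6 - 5)² + 2*11)² = (-34*1² + 22)² = (-34*1 + 22)² = (-34 + 22)² = (-12)² = 144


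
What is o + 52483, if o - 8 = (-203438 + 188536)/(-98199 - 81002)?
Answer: 9406454593/179201 ≈ 52491.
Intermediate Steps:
o = 1448510/179201 (o = 8 + (-203438 + 188536)/(-98199 - 81002) = 8 - 14902/(-179201) = 8 - 14902*(-1/179201) = 8 + 14902/179201 = 1448510/179201 ≈ 8.0832)
o + 52483 = 1448510/179201 + 52483 = 9406454593/179201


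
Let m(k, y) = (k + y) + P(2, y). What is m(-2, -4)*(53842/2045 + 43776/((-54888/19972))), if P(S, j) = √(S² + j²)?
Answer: 446244126636/4676915 - 148748042212*√5/4676915 ≈ 24297.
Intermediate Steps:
m(k, y) = k + y + √(4 + y²) (m(k, y) = (k + y) + √(2² + y²) = (k + y) + √(4 + y²) = k + y + √(4 + y²))
m(-2, -4)*(53842/2045 + 43776/((-54888/19972))) = (-2 - 4 + √(4 + (-4)²))*(53842/2045 + 43776/((-54888/19972))) = (-2 - 4 + √(4 + 16))*(53842*(1/2045) + 43776/((-54888*1/19972))) = (-2 - 4 + √20)*(53842/2045 + 43776/(-13722/4993)) = (-2 - 4 + 2*√5)*(53842/2045 + 43776*(-4993/13722)) = (-6 + 2*√5)*(53842/2045 - 36428928/2287) = (-6 + 2*√5)*(-74374021106/4676915) = 446244126636/4676915 - 148748042212*√5/4676915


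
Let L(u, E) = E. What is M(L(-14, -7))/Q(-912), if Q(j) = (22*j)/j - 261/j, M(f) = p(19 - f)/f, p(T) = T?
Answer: -7904/47425 ≈ -0.16666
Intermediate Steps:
M(f) = (19 - f)/f
Q(j) = 22 - 261/j
M(L(-14, -7))/Q(-912) = ((19 - 1*(-7))/(-7))/(22 - 261/(-912)) = (-(19 + 7)/7)/(22 - 261*(-1/912)) = (-⅐*26)/(22 + 87/304) = -26/(7*6775/304) = -26/7*304/6775 = -7904/47425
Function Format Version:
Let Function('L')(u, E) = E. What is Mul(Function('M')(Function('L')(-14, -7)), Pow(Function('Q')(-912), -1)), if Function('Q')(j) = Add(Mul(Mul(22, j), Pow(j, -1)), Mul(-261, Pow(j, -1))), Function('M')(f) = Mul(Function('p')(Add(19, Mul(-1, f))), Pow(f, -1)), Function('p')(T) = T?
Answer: Rational(-7904, 47425) ≈ -0.16666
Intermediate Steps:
Function('M')(f) = Mul(Pow(f, -1), Add(19, Mul(-1, f))) (Function('M')(f) = Mul(Add(19, Mul(-1, f)), Pow(f, -1)) = Mul(Pow(f, -1), Add(19, Mul(-1, f))))
Function('Q')(j) = Add(22, Mul(-261, Pow(j, -1)))
Mul(Function('M')(Function('L')(-14, -7)), Pow(Function('Q')(-912), -1)) = Mul(Mul(Pow(-7, -1), Add(19, Mul(-1, -7))), Pow(Add(22, Mul(-261, Pow(-912, -1))), -1)) = Mul(Mul(Rational(-1, 7), Add(19, 7)), Pow(Add(22, Mul(-261, Rational(-1, 912))), -1)) = Mul(Mul(Rational(-1, 7), 26), Pow(Add(22, Rational(87, 304)), -1)) = Mul(Rational(-26, 7), Pow(Rational(6775, 304), -1)) = Mul(Rational(-26, 7), Rational(304, 6775)) = Rational(-7904, 47425)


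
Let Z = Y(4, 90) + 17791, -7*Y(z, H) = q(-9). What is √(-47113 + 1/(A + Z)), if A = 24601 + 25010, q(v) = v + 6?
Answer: 3*I*√1165320589054282/471817 ≈ 217.06*I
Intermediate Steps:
q(v) = 6 + v
A = 49611
Y(z, H) = 3/7 (Y(z, H) = -(6 - 9)/7 = -⅐*(-3) = 3/7)
Z = 124540/7 (Z = 3/7 + 17791 = 124540/7 ≈ 17791.)
√(-47113 + 1/(A + Z)) = √(-47113 + 1/(49611 + 124540/7)) = √(-47113 + 1/(471817/7)) = √(-47113 + 7/471817) = √(-22228714314/471817) = 3*I*√1165320589054282/471817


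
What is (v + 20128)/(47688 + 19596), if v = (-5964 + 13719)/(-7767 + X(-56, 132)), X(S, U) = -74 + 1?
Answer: 31559153/105501312 ≈ 0.29914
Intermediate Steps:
X(S, U) = -73
v = -1551/1568 (v = (-5964 + 13719)/(-7767 - 73) = 7755/(-7840) = 7755*(-1/7840) = -1551/1568 ≈ -0.98916)
(v + 20128)/(47688 + 19596) = (-1551/1568 + 20128)/(47688 + 19596) = (31559153/1568)/67284 = (31559153/1568)*(1/67284) = 31559153/105501312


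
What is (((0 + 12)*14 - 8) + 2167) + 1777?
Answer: 4104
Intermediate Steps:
(((0 + 12)*14 - 8) + 2167) + 1777 = ((12*14 - 8) + 2167) + 1777 = ((168 - 8) + 2167) + 1777 = (160 + 2167) + 1777 = 2327 + 1777 = 4104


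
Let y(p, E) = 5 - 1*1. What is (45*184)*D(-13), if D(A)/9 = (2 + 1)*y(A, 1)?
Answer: 894240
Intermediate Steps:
y(p, E) = 4 (y(p, E) = 5 - 1 = 4)
D(A) = 108 (D(A) = 9*((2 + 1)*4) = 9*(3*4) = 9*12 = 108)
(45*184)*D(-13) = (45*184)*108 = 8280*108 = 894240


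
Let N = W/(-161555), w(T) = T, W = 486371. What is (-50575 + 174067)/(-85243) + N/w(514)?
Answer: -10296145253993/7078516492610 ≈ -1.4546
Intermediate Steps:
N = -486371/161555 (N = 486371/(-161555) = 486371*(-1/161555) = -486371/161555 ≈ -3.0106)
(-50575 + 174067)/(-85243) + N/w(514) = (-50575 + 174067)/(-85243) - 486371/161555/514 = 123492*(-1/85243) - 486371/161555*1/514 = -123492/85243 - 486371/83039270 = -10296145253993/7078516492610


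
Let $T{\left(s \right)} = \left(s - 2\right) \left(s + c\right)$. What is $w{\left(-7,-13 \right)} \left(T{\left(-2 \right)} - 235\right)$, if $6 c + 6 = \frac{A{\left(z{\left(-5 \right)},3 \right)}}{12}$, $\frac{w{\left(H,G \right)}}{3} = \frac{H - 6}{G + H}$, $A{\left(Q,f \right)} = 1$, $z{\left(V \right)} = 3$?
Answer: $- \frac{10439}{24} \approx -434.96$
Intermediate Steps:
$w{\left(H,G \right)} = \frac{3 \left(-6 + H\right)}{G + H}$ ($w{\left(H,G \right)} = 3 \frac{H - 6}{G + H} = 3 \frac{-6 + H}{G + H} = \frac{3 \left(-6 + H\right)}{G + H}$)
$c = - \frac{71}{72}$ ($c = -1 + \frac{1 \cdot \frac{1}{12}}{6} = -1 + \frac{1}{6} \cdot \frac{1}{12} = -1 + \frac{1}{72} = - \frac{71}{72} \approx -0.98611$)
$T{\left(s \right)} = \left(-2 + s\right) \left(- \frac{71}{72} + s\right)$ ($T{\left(s \right)} = \left(s - 2\right) \left(s - \frac{71}{72}\right) = \left(-2 + s\right) \left(- \frac{71}{72} + s\right)$)
$w{\left(-7,-13 \right)} \left(T{\left(-2 \right)} - 235\right) = \frac{3 \left(-6 - 7\right)}{-13 - 7} \left(\left(\frac{71}{36} + \left(-2\right)^{2} - - \frac{215}{36}\right) - 235\right) = 3 \frac{1}{-20} \left(-13\right) \left(\left(\frac{71}{36} + 4 + \frac{215}{36}\right) - 235\right) = 3 \left(- \frac{1}{20}\right) \left(-13\right) \left(\frac{215}{18} - 235\right) = \frac{39}{20} \left(- \frac{4015}{18}\right) = - \frac{10439}{24}$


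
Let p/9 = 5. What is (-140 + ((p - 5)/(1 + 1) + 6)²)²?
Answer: 287296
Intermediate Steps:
p = 45 (p = 9*5 = 45)
(-140 + ((p - 5)/(1 + 1) + 6)²)² = (-140 + ((45 - 5)/(1 + 1) + 6)²)² = (-140 + (40/2 + 6)²)² = (-140 + (40*(½) + 6)²)² = (-140 + (20 + 6)²)² = (-140 + 26²)² = (-140 + 676)² = 536² = 287296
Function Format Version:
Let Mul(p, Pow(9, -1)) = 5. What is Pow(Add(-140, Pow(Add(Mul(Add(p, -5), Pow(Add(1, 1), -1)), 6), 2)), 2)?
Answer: 287296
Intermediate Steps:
p = 45 (p = Mul(9, 5) = 45)
Pow(Add(-140, Pow(Add(Mul(Add(p, -5), Pow(Add(1, 1), -1)), 6), 2)), 2) = Pow(Add(-140, Pow(Add(Mul(Add(45, -5), Pow(Add(1, 1), -1)), 6), 2)), 2) = Pow(Add(-140, Pow(Add(Mul(40, Pow(2, -1)), 6), 2)), 2) = Pow(Add(-140, Pow(Add(Mul(40, Rational(1, 2)), 6), 2)), 2) = Pow(Add(-140, Pow(Add(20, 6), 2)), 2) = Pow(Add(-140, Pow(26, 2)), 2) = Pow(Add(-140, 676), 2) = Pow(536, 2) = 287296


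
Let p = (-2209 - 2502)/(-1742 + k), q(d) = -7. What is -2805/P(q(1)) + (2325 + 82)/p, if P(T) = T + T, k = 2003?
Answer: 631311/9422 ≈ 67.004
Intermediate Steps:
P(T) = 2*T
p = -4711/261 (p = (-2209 - 2502)/(-1742 + 2003) = -4711/261 ≈ -18.050)
-2805/P(q(1)) + (2325 + 82)/p = -2805/(2*(-7)) + (2325 + 82)/(-4711/261) = -2805/(-14) + 2407*(-261/4711) = -2805*(-1/14) - 628227/4711 = 2805/14 - 628227/4711 = 631311/9422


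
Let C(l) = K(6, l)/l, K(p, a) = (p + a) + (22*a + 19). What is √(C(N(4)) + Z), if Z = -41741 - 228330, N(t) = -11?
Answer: I*√32676083/11 ≈ 519.66*I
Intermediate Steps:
K(p, a) = 19 + p + 23*a (K(p, a) = (a + p) + (19 + 22*a) = 19 + p + 23*a)
Z = -270071
C(l) = (25 + 23*l)/l (C(l) = (19 + 6 + 23*l)/l = (25 + 23*l)/l)
√(C(N(4)) + Z) = √((23 + 25/(-11)) - 270071) = √((23 + 25*(-1/11)) - 270071) = √((23 - 25/11) - 270071) = √(228/11 - 270071) = √(-2970553/11) = I*√32676083/11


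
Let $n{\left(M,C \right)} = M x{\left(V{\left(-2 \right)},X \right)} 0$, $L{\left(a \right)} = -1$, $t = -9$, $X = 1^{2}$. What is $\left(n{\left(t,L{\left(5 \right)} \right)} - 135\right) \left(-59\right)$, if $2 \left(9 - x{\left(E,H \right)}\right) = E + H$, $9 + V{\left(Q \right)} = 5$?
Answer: $7965$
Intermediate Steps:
$V{\left(Q \right)} = -4$ ($V{\left(Q \right)} = -9 + 5 = -4$)
$X = 1$
$x{\left(E,H \right)} = 9 - \frac{E}{2} - \frac{H}{2}$ ($x{\left(E,H \right)} = 9 - \frac{E + H}{2} = 9 - \left(\frac{E}{2} + \frac{H}{2}\right) = 9 - \frac{E}{2} - \frac{H}{2}$)
$n{\left(M,C \right)} = 0$ ($n{\left(M,C \right)} = M \left(9 - -2 - \frac{1}{2}\right) 0 = M \left(9 + 2 - \frac{1}{2}\right) 0 = M \frac{21}{2} \cdot 0 = \frac{21 M}{2} \cdot 0 = 0$)
$\left(n{\left(t,L{\left(5 \right)} \right)} - 135\right) \left(-59\right) = \left(0 - 135\right) \left(-59\right) = \left(-135\right) \left(-59\right) = 7965$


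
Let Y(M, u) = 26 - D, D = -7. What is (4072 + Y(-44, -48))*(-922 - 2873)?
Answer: -15578475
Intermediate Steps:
Y(M, u) = 33 (Y(M, u) = 26 - 1*(-7) = 26 + 7 = 33)
(4072 + Y(-44, -48))*(-922 - 2873) = (4072 + 33)*(-922 - 2873) = 4105*(-3795) = -15578475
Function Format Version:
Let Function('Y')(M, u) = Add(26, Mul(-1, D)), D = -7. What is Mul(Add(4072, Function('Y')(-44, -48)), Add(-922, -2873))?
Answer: -15578475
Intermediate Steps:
Function('Y')(M, u) = 33 (Function('Y')(M, u) = Add(26, Mul(-1, -7)) = Add(26, 7) = 33)
Mul(Add(4072, Function('Y')(-44, -48)), Add(-922, -2873)) = Mul(Add(4072, 33), Add(-922, -2873)) = Mul(4105, -3795) = -15578475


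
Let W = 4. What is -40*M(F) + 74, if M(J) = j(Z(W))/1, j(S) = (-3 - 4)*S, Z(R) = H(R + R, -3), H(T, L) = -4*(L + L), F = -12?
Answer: 6794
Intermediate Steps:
H(T, L) = -8*L
Z(R) = 24 (Z(R) = -8*(-3) = 24)
j(S) = -7*S
M(J) = -168 (M(J) = -7*24/1 = -168*1 = -168)
-40*M(F) + 74 = -40*(-168) + 74 = 6720 + 74 = 6794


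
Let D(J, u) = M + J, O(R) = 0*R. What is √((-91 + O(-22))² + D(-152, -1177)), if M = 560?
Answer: √8689 ≈ 93.215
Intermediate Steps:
O(R) = 0
D(J, u) = 560 + J
√((-91 + O(-22))² + D(-152, -1177)) = √((-91 + 0)² + (560 - 152)) = √((-91)² + 408) = √(8281 + 408) = √8689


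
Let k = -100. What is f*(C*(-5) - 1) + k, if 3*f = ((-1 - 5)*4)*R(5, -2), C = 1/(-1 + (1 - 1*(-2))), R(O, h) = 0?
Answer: -100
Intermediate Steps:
C = ½ (C = 1/(-1 + (1 + 2)) = 1/(-1 + 3) = 1/2 = ½ ≈ 0.50000)
f = 0 (f = (((-1 - 5)*4)*0)/3 = (-6*4*0)/3 = (-24*0)/3 = (⅓)*0 = 0)
f*(C*(-5) - 1) + k = 0*((½)*(-5) - 1) - 100 = 0*(-5/2 - 1) - 100 = 0*(-7/2) - 100 = 0 - 100 = -100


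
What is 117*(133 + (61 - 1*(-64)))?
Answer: 30186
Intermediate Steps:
117*(133 + (61 - 1*(-64))) = 117*(133 + (61 + 64)) = 117*(133 + 125) = 117*258 = 30186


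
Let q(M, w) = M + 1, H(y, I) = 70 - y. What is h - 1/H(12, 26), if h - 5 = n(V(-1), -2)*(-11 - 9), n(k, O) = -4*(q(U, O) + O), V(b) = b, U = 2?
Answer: 4929/58 ≈ 84.983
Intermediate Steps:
q(M, w) = 1 + M
n(k, O) = -12 - 4*O (n(k, O) = -4*((1 + 2) + O) = -4*(3 + O) = -12 - 4*O)
h = 85 (h = 5 + (-12 - 4*(-2))*(-11 - 9) = 5 + (-12 + 8)*(-20) = 5 - 4*(-20) = 5 + 80 = 85)
h - 1/H(12, 26) = 85 - 1/(70 - 1*12) = 85 - 1/(70 - 12) = 85 - 1/58 = 4929/58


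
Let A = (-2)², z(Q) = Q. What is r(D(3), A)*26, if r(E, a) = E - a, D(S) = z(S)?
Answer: -26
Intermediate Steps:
D(S) = S
A = 4
r(D(3), A)*26 = (3 - 1*4)*26 = (3 - 4)*26 = -1*26 = -26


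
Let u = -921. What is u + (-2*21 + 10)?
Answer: -953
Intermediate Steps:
u + (-2*21 + 10) = -921 + (-2*21 + 10) = -921 + (-42 + 10) = -921 - 32 = -953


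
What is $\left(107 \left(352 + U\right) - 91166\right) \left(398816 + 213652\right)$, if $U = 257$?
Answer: $-15926005404$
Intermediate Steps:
$\left(107 \left(352 + U\right) - 91166\right) \left(398816 + 213652\right) = \left(107 \left(352 + 257\right) - 91166\right) \left(398816 + 213652\right) = \left(107 \cdot 609 - 91166\right) 612468 = \left(65163 - 91166\right) 612468 = \left(-26003\right) 612468 = -15926005404$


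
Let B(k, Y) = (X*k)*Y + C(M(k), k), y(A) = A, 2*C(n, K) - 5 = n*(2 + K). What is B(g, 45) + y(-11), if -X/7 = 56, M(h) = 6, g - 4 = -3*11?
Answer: 1022941/2 ≈ 5.1147e+5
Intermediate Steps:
g = -29 (g = 4 - 3*11 = 4 - 33 = -29)
X = -392 (X = -7*56 = -392)
C(n, K) = 5/2 + n*(2 + K)/2 (C(n, K) = 5/2 + (n*(2 + K))/2 = 5/2 + n*(2 + K)/2)
B(k, Y) = 17/2 + 3*k - 392*Y*k (B(k, Y) = (-392*k)*Y + (5/2 + 6 + (½)*k*6) = -392*Y*k + (5/2 + 6 + 3*k) = -392*Y*k + (17/2 + 3*k) = 17/2 + 3*k - 392*Y*k)
B(g, 45) + y(-11) = (17/2 + 3*(-29) - 392*45*(-29)) - 11 = (17/2 - 87 + 511560) - 11 = 1022963/2 - 11 = 1022941/2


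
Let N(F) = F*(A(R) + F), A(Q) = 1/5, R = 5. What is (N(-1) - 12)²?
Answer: 3136/25 ≈ 125.44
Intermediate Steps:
A(Q) = ⅕
N(F) = F*(⅕ + F)
(N(-1) - 12)² = (-(⅕ - 1) - 12)² = (-1*(-⅘) - 12)² = (⅘ - 12)² = (-56/5)² = 3136/25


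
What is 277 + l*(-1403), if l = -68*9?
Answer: 858913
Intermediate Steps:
l = -612
277 + l*(-1403) = 277 - 612*(-1403) = 277 + 858636 = 858913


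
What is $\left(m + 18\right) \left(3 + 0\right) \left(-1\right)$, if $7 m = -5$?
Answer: $- \frac{363}{7} \approx -51.857$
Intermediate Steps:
$m = - \frac{5}{7}$ ($m = \frac{1}{7} \left(-5\right) = - \frac{5}{7} \approx -0.71429$)
$\left(m + 18\right) \left(3 + 0\right) \left(-1\right) = \left(- \frac{5}{7} + 18\right) \left(3 + 0\right) \left(-1\right) = \frac{121 \cdot 3 \left(-1\right)}{7} = \frac{121}{7} \left(-3\right) = - \frac{363}{7}$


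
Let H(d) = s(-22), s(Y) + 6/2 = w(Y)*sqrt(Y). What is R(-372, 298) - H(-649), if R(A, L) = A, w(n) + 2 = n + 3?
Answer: -369 + 21*I*sqrt(22) ≈ -369.0 + 98.499*I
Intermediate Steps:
w(n) = 1 + n (w(n) = -2 + (n + 3) = -2 + (3 + n) = 1 + n)
s(Y) = -3 + sqrt(Y)*(1 + Y) (s(Y) = -3 + (1 + Y)*sqrt(Y) = -3 + sqrt(Y)*(1 + Y))
H(d) = -3 - 21*I*sqrt(22) (H(d) = -3 + sqrt(-22)*(1 - 22) = -3 + (I*sqrt(22))*(-21) = -3 - 21*I*sqrt(22))
R(-372, 298) - H(-649) = -372 - (-3 - 21*I*sqrt(22)) = -372 + (3 + 21*I*sqrt(22)) = -369 + 21*I*sqrt(22)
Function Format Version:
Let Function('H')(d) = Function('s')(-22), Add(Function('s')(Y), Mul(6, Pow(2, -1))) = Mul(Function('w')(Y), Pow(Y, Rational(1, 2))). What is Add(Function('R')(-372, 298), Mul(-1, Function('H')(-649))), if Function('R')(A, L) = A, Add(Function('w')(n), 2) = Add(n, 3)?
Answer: Add(-369, Mul(21, I, Pow(22, Rational(1, 2)))) ≈ Add(-369.00, Mul(98.499, I))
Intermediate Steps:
Function('w')(n) = Add(1, n) (Function('w')(n) = Add(-2, Add(n, 3)) = Add(-2, Add(3, n)) = Add(1, n))
Function('s')(Y) = Add(-3, Mul(Pow(Y, Rational(1, 2)), Add(1, Y))) (Function('s')(Y) = Add(-3, Mul(Add(1, Y), Pow(Y, Rational(1, 2)))) = Add(-3, Mul(Pow(Y, Rational(1, 2)), Add(1, Y))))
Function('H')(d) = Add(-3, Mul(-21, I, Pow(22, Rational(1, 2)))) (Function('H')(d) = Add(-3, Mul(Pow(-22, Rational(1, 2)), Add(1, -22))) = Add(-3, Mul(Mul(I, Pow(22, Rational(1, 2))), -21)) = Add(-3, Mul(-21, I, Pow(22, Rational(1, 2)))))
Add(Function('R')(-372, 298), Mul(-1, Function('H')(-649))) = Add(-372, Mul(-1, Add(-3, Mul(-21, I, Pow(22, Rational(1, 2)))))) = Add(-372, Add(3, Mul(21, I, Pow(22, Rational(1, 2))))) = Add(-369, Mul(21, I, Pow(22, Rational(1, 2))))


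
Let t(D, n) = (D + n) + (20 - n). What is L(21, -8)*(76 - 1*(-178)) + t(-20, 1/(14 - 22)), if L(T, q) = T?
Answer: 5334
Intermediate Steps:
t(D, n) = 20 + D
L(21, -8)*(76 - 1*(-178)) + t(-20, 1/(14 - 22)) = 21*(76 - 1*(-178)) + (20 - 20) = 21*(76 + 178) + 0 = 21*254 + 0 = 5334 + 0 = 5334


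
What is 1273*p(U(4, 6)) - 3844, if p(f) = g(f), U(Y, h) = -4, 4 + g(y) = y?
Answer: -14028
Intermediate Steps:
g(y) = -4 + y
p(f) = -4 + f
1273*p(U(4, 6)) - 3844 = 1273*(-4 - 4) - 3844 = 1273*(-8) - 3844 = -10184 - 3844 = -14028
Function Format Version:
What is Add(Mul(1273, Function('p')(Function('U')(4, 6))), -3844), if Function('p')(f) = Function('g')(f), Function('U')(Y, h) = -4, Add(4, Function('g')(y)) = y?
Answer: -14028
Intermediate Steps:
Function('g')(y) = Add(-4, y)
Function('p')(f) = Add(-4, f)
Add(Mul(1273, Function('p')(Function('U')(4, 6))), -3844) = Add(Mul(1273, Add(-4, -4)), -3844) = Add(Mul(1273, -8), -3844) = Add(-10184, -3844) = -14028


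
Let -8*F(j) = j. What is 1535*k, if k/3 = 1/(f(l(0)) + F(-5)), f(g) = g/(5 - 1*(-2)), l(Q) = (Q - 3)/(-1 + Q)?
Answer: 257880/59 ≈ 4370.8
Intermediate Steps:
l(Q) = (-3 + Q)/(-1 + Q)
f(g) = g/7 (f(g) = g/(5 + 2) = g/7)
F(j) = -j/8
k = 168/59 (k = 3/(((-3 + 0)/(-1 + 0))/7 - 1/8*(-5)) = 3/((-3/(-1))/7 + 5/8) = 3/((-1*(-3))/7 + 5/8) = 3/((1/7)*3 + 5/8) = 3/(3/7 + 5/8) = 3/(59/56) = 3*(56/59) = 168/59 ≈ 2.8475)
1535*k = 1535*(168/59) = 257880/59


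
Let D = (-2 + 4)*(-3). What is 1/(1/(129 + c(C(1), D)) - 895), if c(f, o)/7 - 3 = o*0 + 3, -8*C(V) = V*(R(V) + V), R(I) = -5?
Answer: -171/153044 ≈ -0.0011173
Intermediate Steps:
D = -6 (D = 2*(-3) = -6)
C(V) = -V*(-5 + V)/8
c(f, o) = 42 (c(f, o) = 21 + 7*(o*0 + 3) = 21 + 7*(0 + 3) = 21 + 7*3 = 21 + 21 = 42)
1/(1/(129 + c(C(1), D)) - 895) = 1/(1/(129 + 42) - 895) = 1/(1/171 - 895) = 1/(-153044/171) = -171/153044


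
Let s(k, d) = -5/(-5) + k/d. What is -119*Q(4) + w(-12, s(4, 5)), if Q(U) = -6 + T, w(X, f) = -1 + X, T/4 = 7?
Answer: -2631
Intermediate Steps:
T = 28 (T = 4*7 = 28)
s(k, d) = 1 + k/d (s(k, d) = -5*(-⅕) + k/d = 1 + k/d)
Q(U) = 22 (Q(U) = -6 + 28 = 22)
-119*Q(4) + w(-12, s(4, 5)) = -119*22 + (-1 - 12) = -2618 - 13 = -2631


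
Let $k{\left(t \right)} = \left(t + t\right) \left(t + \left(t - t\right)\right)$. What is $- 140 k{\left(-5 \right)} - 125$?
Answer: $-7125$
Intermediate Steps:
$k{\left(t \right)} = 2 t^{2}$ ($k{\left(t \right)} = 2 t \left(t + 0\right) = 2 t t = 2 t^{2}$)
$- 140 k{\left(-5 \right)} - 125 = - 140 \cdot 2 \left(-5\right)^{2} - 125 = - 140 \cdot 2 \cdot 25 - 125 = \left(-140\right) 50 - 125 = -7000 - 125 = -7125$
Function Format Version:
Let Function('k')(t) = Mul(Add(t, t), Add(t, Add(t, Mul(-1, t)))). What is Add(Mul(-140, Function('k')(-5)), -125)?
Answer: -7125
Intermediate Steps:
Function('k')(t) = Mul(2, Pow(t, 2)) (Function('k')(t) = Mul(Mul(2, t), Add(t, 0)) = Mul(Mul(2, t), t) = Mul(2, Pow(t, 2)))
Add(Mul(-140, Function('k')(-5)), -125) = Add(Mul(-140, Mul(2, Pow(-5, 2))), -125) = Add(Mul(-140, Mul(2, 25)), -125) = Add(Mul(-140, 50), -125) = Add(-7000, -125) = -7125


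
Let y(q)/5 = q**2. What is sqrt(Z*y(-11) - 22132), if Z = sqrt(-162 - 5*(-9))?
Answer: sqrt(-22132 + 1815*I*sqrt(13)) ≈ 21.763 + 150.35*I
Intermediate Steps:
y(q) = 5*q**2
Z = 3*I*sqrt(13) (Z = sqrt(-162 + 45) = sqrt(-117) = 3*I*sqrt(13) ≈ 10.817*I)
sqrt(Z*y(-11) - 22132) = sqrt((3*I*sqrt(13))*(5*(-11)**2) - 22132) = sqrt((3*I*sqrt(13))*(5*121) - 22132) = sqrt((3*I*sqrt(13))*605 - 22132) = sqrt(1815*I*sqrt(13) - 22132) = sqrt(-22132 + 1815*I*sqrt(13))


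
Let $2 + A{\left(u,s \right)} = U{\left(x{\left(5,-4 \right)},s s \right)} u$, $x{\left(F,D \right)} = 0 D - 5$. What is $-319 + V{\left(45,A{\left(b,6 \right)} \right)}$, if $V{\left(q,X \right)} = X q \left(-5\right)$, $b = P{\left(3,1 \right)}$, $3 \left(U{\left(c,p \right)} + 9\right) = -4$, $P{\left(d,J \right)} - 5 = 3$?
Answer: $18731$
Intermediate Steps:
$P{\left(d,J \right)} = 8$ ($P{\left(d,J \right)} = 5 + 3 = 8$)
$x{\left(F,D \right)} = -5$ ($x{\left(F,D \right)} = 0 - 5 = -5$)
$U{\left(c,p \right)} = - \frac{31}{3}$ ($U{\left(c,p \right)} = -9 + \frac{1}{3} \left(-4\right) = -9 - \frac{4}{3} = - \frac{31}{3}$)
$b = 8$
$A{\left(u,s \right)} = -2 - \frac{31 u}{3}$
$V{\left(q,X \right)} = - 5 X q$
$-319 + V{\left(45,A{\left(b,6 \right)} \right)} = -319 - 5 \left(-2 - \frac{248}{3}\right) 45 = -319 - \left(- \frac{1270}{3}\right) 45 = -319 + 19050 = 18731$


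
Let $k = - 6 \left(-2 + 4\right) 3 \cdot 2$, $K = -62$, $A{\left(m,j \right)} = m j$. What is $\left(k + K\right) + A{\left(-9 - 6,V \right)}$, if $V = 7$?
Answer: $-239$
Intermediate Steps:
$A{\left(m,j \right)} = j m$
$k = -72$ ($k = - 6 \cdot 2 \cdot 3 \cdot 2 = \left(-6\right) 6 \cdot 2 = \left(-36\right) 2 = -72$)
$\left(k + K\right) + A{\left(-9 - 6,V \right)} = \left(-72 - 62\right) + 7 \left(-9 - 6\right) = -134 + 7 \left(-15\right) = -134 - 105 = -239$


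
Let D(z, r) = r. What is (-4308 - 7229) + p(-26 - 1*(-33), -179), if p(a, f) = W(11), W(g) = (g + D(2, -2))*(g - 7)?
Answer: -11501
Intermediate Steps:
W(g) = (-7 + g)*(-2 + g) (W(g) = (g - 2)*(g - 7) = (-2 + g)*(-7 + g) = (-7 + g)*(-2 + g))
p(a, f) = 36 (p(a, f) = 14 + 11**2 - 9*11 = 14 + 121 - 99 = 36)
(-4308 - 7229) + p(-26 - 1*(-33), -179) = (-4308 - 7229) + 36 = -11537 + 36 = -11501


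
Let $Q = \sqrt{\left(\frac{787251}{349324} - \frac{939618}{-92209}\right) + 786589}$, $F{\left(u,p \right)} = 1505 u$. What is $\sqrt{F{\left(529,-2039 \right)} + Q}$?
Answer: $\frac{\sqrt{206507416694702060663687780 + 16105408358 \sqrt{204031969193121765969727285}}}{16105408358} \approx 892.77$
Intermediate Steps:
$Q = \frac{\sqrt{204031969193121765969727285}}{16105408358}$ ($Q = \sqrt{\left(787251 \cdot \frac{1}{349324} - - \frac{939618}{92209}\right) + 786589} = \sqrt{\left(\frac{787251}{349324} + \frac{939618}{92209}\right) + 786589} = \sqrt{\frac{400822745691}{32210816716} + 786589} = \sqrt{\frac{25337074932567415}{32210816716}} = \frac{\sqrt{204031969193121765969727285}}{16105408358} \approx 886.91$)
$\sqrt{F{\left(529,-2039 \right)} + Q} = \sqrt{1505 \cdot 529 + \frac{\sqrt{204031969193121765969727285}}{16105408358}} = \sqrt{796145 + \frac{\sqrt{204031969193121765969727285}}{16105408358}}$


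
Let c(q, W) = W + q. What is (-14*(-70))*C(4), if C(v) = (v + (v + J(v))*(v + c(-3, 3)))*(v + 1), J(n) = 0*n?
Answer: 98000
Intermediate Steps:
J(n) = 0
C(v) = (1 + v)*(v + v**2) (C(v) = (v + (v + 0)*(v + (3 - 3)))*(v + 1) = (v + v*(v + 0))*(1 + v) = (v + v*v)*(1 + v) = (v + v**2)*(1 + v) = (1 + v)*(v + v**2))
(-14*(-70))*C(4) = (-14*(-70))*(4*(1 + 4**2 + 2*4)) = 980*(4*(1 + 16 + 8)) = 980*(4*25) = 980*100 = 98000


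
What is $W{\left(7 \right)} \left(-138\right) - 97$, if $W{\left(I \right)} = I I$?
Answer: $-6859$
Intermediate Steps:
$W{\left(I \right)} = I^{2}$
$W{\left(7 \right)} \left(-138\right) - 97 = 7^{2} \left(-138\right) - 97 = 49 \left(-138\right) - 97 = -6762 - 97 = -6859$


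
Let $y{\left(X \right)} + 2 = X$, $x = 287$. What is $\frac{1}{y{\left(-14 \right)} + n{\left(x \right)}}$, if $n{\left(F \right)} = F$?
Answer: $\frac{1}{271} \approx 0.00369$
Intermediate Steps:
$y{\left(X \right)} = -2 + X$
$\frac{1}{y{\left(-14 \right)} + n{\left(x \right)}} = \frac{1}{\left(-2 - 14\right) + 287} = \frac{1}{-16 + 287} = \frac{1}{271}$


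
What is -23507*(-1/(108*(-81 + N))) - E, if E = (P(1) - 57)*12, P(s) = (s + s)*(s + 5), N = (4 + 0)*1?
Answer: 406103/756 ≈ 537.17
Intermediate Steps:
N = 4 (N = 4*1 = 4)
P(s) = 2*s*(5 + s) (P(s) = (2*s)*(5 + s) = 2*s*(5 + s))
E = -540 (E = (2*1*(5 + 1) - 57)*12 = (2*1*6 - 57)*12 = (12 - 57)*12 = -45*12 = -540)
-23507*(-1/(108*(-81 + N))) - E = -23507*(-1/(108*(-81 + 4))) - 1*(-540) = -23507/((-108*(-77))) + 540 = -23507/8316 + 540 = -23507*1/8316 + 540 = -2137/756 + 540 = 406103/756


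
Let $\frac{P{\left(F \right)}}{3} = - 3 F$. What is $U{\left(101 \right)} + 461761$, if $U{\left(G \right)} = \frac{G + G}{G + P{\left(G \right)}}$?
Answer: $\frac{1847043}{4} \approx 4.6176 \cdot 10^{5}$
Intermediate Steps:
$P{\left(F \right)} = - 9 F$ ($P{\left(F \right)} = 3 \left(- 3 F\right) = - 9 F$)
$U{\left(G \right)} = - \frac{1}{4}$ ($U{\left(G \right)} = \frac{G + G}{G - 9 G} = \frac{2 G}{\left(-8\right) G} = 2 G \left(- \frac{1}{8 G}\right) = - \frac{1}{4}$)
$U{\left(101 \right)} + 461761 = - \frac{1}{4} + 461761 = \frac{1847043}{4}$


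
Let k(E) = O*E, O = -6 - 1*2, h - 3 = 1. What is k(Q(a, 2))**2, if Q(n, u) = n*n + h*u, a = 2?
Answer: 9216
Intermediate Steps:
h = 4 (h = 3 + 1 = 4)
O = -8 (O = -6 - 2 = -8)
Q(n, u) = n**2 + 4*u (Q(n, u) = n*n + 4*u = n**2 + 4*u)
k(E) = -8*E
k(Q(a, 2))**2 = (-8*(2**2 + 4*2))**2 = (-8*(4 + 8))**2 = (-8*12)**2 = (-96)**2 = 9216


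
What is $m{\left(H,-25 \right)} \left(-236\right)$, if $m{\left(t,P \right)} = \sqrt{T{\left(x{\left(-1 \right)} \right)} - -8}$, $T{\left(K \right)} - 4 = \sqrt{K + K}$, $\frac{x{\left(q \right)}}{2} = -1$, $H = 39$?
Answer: $- 236 \sqrt{12 + 2 i} \approx -820.34 - 67.894 i$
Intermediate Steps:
$x{\left(q \right)} = -2$ ($x{\left(q \right)} = 2 \left(-1\right) = -2$)
$T{\left(K \right)} = 4 + \sqrt{2} \sqrt{K}$ ($T{\left(K \right)} = 4 + \sqrt{K + K} = 4 + \sqrt{2 K} = 4 + \sqrt{2} \sqrt{K}$)
$m{\left(t,P \right)} = \sqrt{12 + 2 i}$ ($m{\left(t,P \right)} = \sqrt{\left(4 + \sqrt{2} \sqrt{-2}\right) - -8} = \sqrt{\left(4 + \sqrt{2} i \sqrt{2}\right) + 8} = \sqrt{\left(4 + 2 i\right) + 8} = \sqrt{12 + 2 i}$)
$m{\left(H,-25 \right)} \left(-236\right) = \sqrt{12 + 2 i} \left(-236\right) = - 236 \sqrt{12 + 2 i}$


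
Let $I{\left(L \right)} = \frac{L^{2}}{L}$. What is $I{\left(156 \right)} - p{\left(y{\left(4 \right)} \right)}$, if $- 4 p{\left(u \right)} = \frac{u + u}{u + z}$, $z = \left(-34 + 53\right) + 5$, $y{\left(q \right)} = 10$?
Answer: $\frac{5309}{34} \approx 156.15$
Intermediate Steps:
$z = 24$ ($z = 19 + 5 = 24$)
$I{\left(L \right)} = L$
$p{\left(u \right)} = - \frac{u}{2 \left(24 + u\right)}$ ($p{\left(u \right)} = - \frac{\left(u + u\right) \frac{1}{u + 24}}{4} = - \frac{2 u \frac{1}{24 + u}}{4} = - \frac{u}{2 \left(24 + u\right)}$)
$I{\left(156 \right)} - p{\left(y{\left(4 \right)} \right)} = 156 - \left(-1\right) 10 \frac{1}{48 + 2 \cdot 10} = 156 - \left(-1\right) 10 \frac{1}{48 + 20} = 156 - \left(-1\right) 10 \cdot \frac{1}{68} = 156 - - \frac{5}{34} = 156 + \frac{5}{34} = \frac{5309}{34}$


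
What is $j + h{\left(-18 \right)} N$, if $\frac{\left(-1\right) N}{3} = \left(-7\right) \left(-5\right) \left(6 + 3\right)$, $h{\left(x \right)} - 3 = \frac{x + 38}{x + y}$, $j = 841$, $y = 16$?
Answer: $7456$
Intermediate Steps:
$h{\left(x \right)} = 3 + \frac{38 + x}{16 + x}$ ($h{\left(x \right)} = 3 + \frac{x + 38}{x + 16} = 3 + \frac{38 + x}{16 + x}$)
$N = -945$ ($N = - 3 \left(-7\right) \left(-5\right) \left(6 + 3\right) = - 3 \cdot 35 \cdot 9 = \left(-3\right) 315 = -945$)
$j + h{\left(-18 \right)} N = 841 + \frac{2 \left(43 + 2 \left(-18\right)\right)}{16 - 18} \left(-945\right) = 841 + \frac{2 \left(43 - 36\right)}{-2} \left(-945\right) = 841 + 2 \left(- \frac{1}{2}\right) 7 \left(-945\right) = 841 - -6615 = 841 + 6615 = 7456$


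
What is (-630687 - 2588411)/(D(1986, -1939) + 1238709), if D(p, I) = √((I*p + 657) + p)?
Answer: -664587610747/255733972482 + 1609549*I*√427579/255733972482 ≈ -2.5987 + 0.0041155*I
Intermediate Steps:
D(p, I) = √(657 + p + I*p) (D(p, I) = √((657 + I*p) + p) = √(657 + p + I*p))
(-630687 - 2588411)/(D(1986, -1939) + 1238709) = (-630687 - 2588411)/(√(657 + 1986 - 1939*1986) + 1238709) = -3219098/(√(657 + 1986 - 3850854) + 1238709) = -3219098/(√(-3848211) + 1238709) = -3219098/(3*I*√427579 + 1238709) = -3219098/(1238709 + 3*I*√427579)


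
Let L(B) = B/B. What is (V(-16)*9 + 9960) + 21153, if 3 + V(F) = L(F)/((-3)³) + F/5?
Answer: 465853/15 ≈ 31057.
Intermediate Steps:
L(B) = 1
V(F) = -82/27 + F/5 (V(F) = -3 + (1/(-3)³ + F/5) = -3 + (1/(-27) + F*(⅕)) = -3 + (1*(-1/27) + F/5) = -3 + (-1/27 + F/5) = -82/27 + F/5)
(V(-16)*9 + 9960) + 21153 = ((-82/27 + (⅕)*(-16))*9 + 9960) + 21153 = ((-82/27 - 16/5)*9 + 9960) + 21153 = (-842/135*9 + 9960) + 21153 = (-842/15 + 9960) + 21153 = 148558/15 + 21153 = 465853/15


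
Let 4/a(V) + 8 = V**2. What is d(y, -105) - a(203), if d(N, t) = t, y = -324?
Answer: -4326109/41201 ≈ -105.00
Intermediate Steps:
a(V) = 4/(-8 + V**2)
d(y, -105) - a(203) = -105 - 4/(-8 + 203**2) = -105 - 4/(-8 + 41209) = -105 - 4/41201 = -4326109/41201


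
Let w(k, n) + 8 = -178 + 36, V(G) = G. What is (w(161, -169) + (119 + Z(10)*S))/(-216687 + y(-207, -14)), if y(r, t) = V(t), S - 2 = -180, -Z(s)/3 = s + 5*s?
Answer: -32009/216701 ≈ -0.14771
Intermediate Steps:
Z(s) = -18*s (Z(s) = -3*(s + 5*s) = -18*s)
S = -178 (S = 2 - 180 = -178)
w(k, n) = -150 (w(k, n) = -8 + (-178 + 36) = -8 - 142 = -150)
y(r, t) = t
(w(161, -169) + (119 + Z(10)*S))/(-216687 + y(-207, -14)) = (-150 + (119 - 18*10*(-178)))/(-216687 - 14) = (-150 + (119 - 180*(-178)))/(-216701) = (-150 + (119 + 32040))*(-1/216701) = (-150 + 32159)*(-1/216701) = 32009*(-1/216701) = -32009/216701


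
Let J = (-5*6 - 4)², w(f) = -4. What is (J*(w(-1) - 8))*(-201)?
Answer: 2788272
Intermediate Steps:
J = 1156 (J = (-30 - 4)² = (-34)² = 1156)
(J*(w(-1) - 8))*(-201) = (1156*(-4 - 8))*(-201) = (1156*(-12))*(-201) = -13872*(-201) = 2788272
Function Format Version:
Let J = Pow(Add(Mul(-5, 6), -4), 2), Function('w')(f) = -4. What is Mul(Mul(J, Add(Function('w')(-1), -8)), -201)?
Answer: 2788272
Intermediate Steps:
J = 1156 (J = Pow(Add(-30, -4), 2) = Pow(-34, 2) = 1156)
Mul(Mul(J, Add(Function('w')(-1), -8)), -201) = Mul(Mul(1156, Add(-4, -8)), -201) = Mul(Mul(1156, -12), -201) = Mul(-13872, -201) = 2788272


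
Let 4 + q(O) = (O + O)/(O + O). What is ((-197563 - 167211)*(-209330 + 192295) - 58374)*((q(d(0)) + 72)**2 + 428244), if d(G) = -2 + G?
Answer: 2690635357361580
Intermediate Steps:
q(O) = -3 (q(O) = -4 + (O + O)/(O + O) = -4 + (2*O)/((2*O)) = -4 + (2*O)*(1/(2*O)) = -4 + 1 = -3)
((-197563 - 167211)*(-209330 + 192295) - 58374)*((q(d(0)) + 72)**2 + 428244) = ((-197563 - 167211)*(-209330 + 192295) - 58374)*((-3 + 72)**2 + 428244) = (-364774*(-17035) - 58374)*(69**2 + 428244) = (6213925090 - 58374)*(4761 + 428244) = 6213866716*433005 = 2690635357361580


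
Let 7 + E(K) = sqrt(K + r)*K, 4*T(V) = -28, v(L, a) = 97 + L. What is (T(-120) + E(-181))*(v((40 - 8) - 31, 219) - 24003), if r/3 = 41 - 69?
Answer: 334670 + 4326805*I*sqrt(265) ≈ 3.3467e+5 + 7.0435e+7*I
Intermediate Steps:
r = -84 (r = 3*(41 - 69) = 3*(-28) = -84)
T(V) = -7 (T(V) = (1/4)*(-28) = -7)
E(K) = -7 + K*sqrt(-84 + K) (E(K) = -7 + sqrt(K - 84)*K = -7 + sqrt(-84 + K)*K = -7 + K*sqrt(-84 + K))
(T(-120) + E(-181))*(v((40 - 8) - 31, 219) - 24003) = (-7 + (-7 - 181*sqrt(-84 - 181)))*((97 + ((40 - 8) - 31)) - 24003) = (-7 + (-7 - 181*I*sqrt(265)))*((97 + (32 - 31)) - 24003) = (-7 + (-7 - 181*I*sqrt(265)))*((97 + 1) - 24003) = (-7 + (-7 - 181*I*sqrt(265)))*(98 - 24003) = (-14 - 181*I*sqrt(265))*(-23905) = 334670 + 4326805*I*sqrt(265)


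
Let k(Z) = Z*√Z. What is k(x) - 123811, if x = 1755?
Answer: -123811 + 5265*√195 ≈ -50289.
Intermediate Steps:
k(Z) = Z^(3/2)
k(x) - 123811 = 1755^(3/2) - 123811 = 5265*√195 - 123811 = -123811 + 5265*√195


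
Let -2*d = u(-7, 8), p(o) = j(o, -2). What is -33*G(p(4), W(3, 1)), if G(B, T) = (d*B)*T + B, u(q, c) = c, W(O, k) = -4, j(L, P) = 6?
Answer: -3366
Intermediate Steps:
p(o) = 6
d = -4 (d = -½*8 = -4)
G(B, T) = B - 4*B*T (G(B, T) = (-4*B)*T + B = -4*B*T + B = B - 4*B*T)
-33*G(p(4), W(3, 1)) = -198*(1 - 4*(-4)) = -198*(1 + 16) = -198*17 = -33*102 = -3366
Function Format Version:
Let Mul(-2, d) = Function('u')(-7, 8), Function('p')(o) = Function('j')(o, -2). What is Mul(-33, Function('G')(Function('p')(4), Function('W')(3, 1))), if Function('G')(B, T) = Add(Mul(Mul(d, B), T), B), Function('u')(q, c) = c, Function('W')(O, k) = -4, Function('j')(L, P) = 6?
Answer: -3366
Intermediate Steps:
Function('p')(o) = 6
d = -4 (d = Mul(Rational(-1, 2), 8) = -4)
Function('G')(B, T) = Add(B, Mul(-4, B, T)) (Function('G')(B, T) = Add(Mul(Mul(-4, B), T), B) = Add(Mul(-4, B, T), B) = Add(B, Mul(-4, B, T)))
Mul(-33, Function('G')(Function('p')(4), Function('W')(3, 1))) = Mul(-33, Mul(6, Add(1, Mul(-4, -4)))) = Mul(-33, Mul(6, Add(1, 16))) = Mul(-33, Mul(6, 17)) = Mul(-33, 102) = -3366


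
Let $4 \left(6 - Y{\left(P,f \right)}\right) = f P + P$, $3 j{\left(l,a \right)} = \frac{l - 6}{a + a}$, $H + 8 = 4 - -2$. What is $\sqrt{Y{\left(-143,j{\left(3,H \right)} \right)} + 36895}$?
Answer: $\frac{\sqrt{591131}}{4} \approx 192.21$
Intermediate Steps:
$H = -2$ ($H = -8 + \left(4 - -2\right) = -8 + \left(4 + 2\right) = -8 + 6 = -2$)
$j{\left(l,a \right)} = \frac{-6 + l}{6 a}$ ($j{\left(l,a \right)} = \frac{\left(l - 6\right) \frac{1}{a + a}}{3} = \frac{\left(-6 + l\right) \frac{1}{2 a}}{3} = \frac{\frac{1}{2} \frac{1}{a} \left(-6 + l\right)}{3} = \frac{-6 + l}{6 a}$)
$Y{\left(P,f \right)} = 6 - \frac{P}{4} - \frac{P f}{4}$ ($Y{\left(P,f \right)} = 6 - \frac{f P + P}{4} = 6 - \frac{P f + P}{4} = 6 - \frac{P + P f}{4} = 6 - \left(\frac{P}{4} + \frac{P f}{4}\right) = 6 - \frac{P}{4} - \frac{P f}{4}$)
$\sqrt{Y{\left(-143,j{\left(3,H \right)} \right)} + 36895} = \sqrt{\left(6 - - \frac{143}{4} - - \frac{143 \frac{-6 + 3}{6 \left(-2\right)}}{4}\right) + 36895} = \sqrt{\left(6 + \frac{143}{4} - - \frac{143 \cdot \frac{1}{6} \left(- \frac{1}{2}\right) \left(-3\right)}{4}\right) + 36895} = \sqrt{\left(6 + \frac{143}{4} - \left(- \frac{143}{4}\right) \frac{1}{4}\right) + 36895} = \sqrt{\left(6 + \frac{143}{4} + \frac{143}{16}\right) + 36895} = \sqrt{\frac{811}{16} + 36895} = \sqrt{\frac{591131}{16}} = \frac{\sqrt{591131}}{4}$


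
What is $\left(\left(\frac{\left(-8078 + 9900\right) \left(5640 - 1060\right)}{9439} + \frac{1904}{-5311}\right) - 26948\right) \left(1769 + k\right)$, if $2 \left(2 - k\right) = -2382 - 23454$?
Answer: $- \frac{19192888989806732}{50130529} \approx -3.8286 \cdot 10^{8}$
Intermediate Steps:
$k = 12920$ ($k = 2 - \frac{-2382 - 23454}{2} = 2 - -12918 = 2 + 12918 = 12920$)
$\left(\left(\frac{\left(-8078 + 9900\right) \left(5640 - 1060\right)}{9439} + \frac{1904}{-5311}\right) - 26948\right) \left(1769 + k\right) = \left(\left(\frac{\left(-8078 + 9900\right) \left(5640 - 1060\right)}{9439} + \frac{1904}{-5311}\right) - 26948\right) \left(1769 + 12920\right) = \left(\left(1822 \cdot 4580 \cdot \frac{1}{9439} + 1904 \left(- \frac{1}{5311}\right)\right) - 26948\right) 14689 = \left(\left(8344760 \cdot \frac{1}{9439} - \frac{1904}{5311}\right) - 26948\right) 14689 = \left(\left(\frac{8344760}{9439} - \frac{1904}{5311}\right) - 26948\right) 14689 = \left(\frac{44301048504}{50130529} - 26948\right) 14689 = \left(- \frac{1306616446988}{50130529}\right) 14689 = - \frac{19192888989806732}{50130529}$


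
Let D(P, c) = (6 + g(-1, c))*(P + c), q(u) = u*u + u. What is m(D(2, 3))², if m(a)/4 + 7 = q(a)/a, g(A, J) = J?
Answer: 24336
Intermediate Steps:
q(u) = u + u² (q(u) = u² + u = u + u²)
D(P, c) = (6 + c)*(P + c)
m(a) = -24 + 4*a (m(a) = -28 + 4*((a*(1 + a))/a) = -28 + 4*(1 + a) = -28 + (4 + 4*a) = -24 + 4*a)
m(D(2, 3))² = (-24 + 4*(3² + 6*2 + 6*3 + 2*3))² = (-24 + 4*(9 + 12 + 18 + 6))² = (-24 + 4*45)² = (-24 + 180)² = 156² = 24336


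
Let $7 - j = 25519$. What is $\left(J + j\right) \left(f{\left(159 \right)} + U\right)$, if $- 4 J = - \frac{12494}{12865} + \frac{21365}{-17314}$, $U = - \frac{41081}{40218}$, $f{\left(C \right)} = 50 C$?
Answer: $- \frac{7266647794853277597341}{35833370899920} \approx -2.0279 \cdot 10^{8}$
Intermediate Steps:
$U = - \frac{41081}{40218}$ ($U = \left(-41081\right) \frac{1}{40218} = - \frac{41081}{40218} \approx -1.0215$)
$J = \frac{491181841}{890978440}$ ($J = - \frac{- \frac{12494}{12865} + \frac{21365}{-17314}}{4} = - \frac{\left(-12494\right) \frac{1}{12865} + 21365 \left(- \frac{1}{17314}\right)}{4} = - \frac{- \frac{12494}{12865} - \frac{21365}{17314}}{4} = \left(- \frac{1}{4}\right) \left(- \frac{491181841}{222744610}\right) = \frac{491181841}{890978440} \approx 0.55128$)
$j = -25512$ ($j = 7 - 25519 = -25512$)
$\left(J + j\right) \left(f{\left(159 \right)} + U\right) = \left(\frac{491181841}{890978440} - 25512\right) \left(50 \cdot 159 - \frac{41081}{40218}\right) = - \frac{22730150779439 \left(7950 - \frac{41081}{40218}\right)}{890978440} = \left(- \frac{22730150779439}{890978440}\right) \frac{319692019}{40218} = - \frac{7266647794853277597341}{35833370899920}$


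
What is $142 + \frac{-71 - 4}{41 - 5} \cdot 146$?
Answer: $- \frac{973}{6} \approx -162.17$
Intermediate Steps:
$142 + \frac{-71 - 4}{41 - 5} \cdot 146 = 142 + - \frac{75}{36} \cdot 146 = 142 + \left(-75\right) \frac{1}{36} \cdot 146 = 142 - \frac{1825}{6} = - \frac{973}{6}$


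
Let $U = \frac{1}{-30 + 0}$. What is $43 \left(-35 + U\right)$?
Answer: $- \frac{45193}{30} \approx -1506.4$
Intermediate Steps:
$U = - \frac{1}{30}$ ($U = \frac{1}{-30} = - \frac{1}{30} \approx -0.033333$)
$43 \left(-35 + U\right) = 43 \left(-35 - \frac{1}{30}\right) = 43 \left(- \frac{1051}{30}\right) = - \frac{45193}{30}$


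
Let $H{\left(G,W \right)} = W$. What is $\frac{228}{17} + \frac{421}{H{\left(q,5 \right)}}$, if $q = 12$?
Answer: $\frac{8297}{85} \approx 97.612$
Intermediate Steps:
$\frac{228}{17} + \frac{421}{H{\left(q,5 \right)}} = \frac{228}{17} + \frac{421}{5} = \frac{8297}{85}$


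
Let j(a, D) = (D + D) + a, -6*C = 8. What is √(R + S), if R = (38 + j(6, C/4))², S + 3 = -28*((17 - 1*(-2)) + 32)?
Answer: √4021/3 ≈ 21.137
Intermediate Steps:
C = -4/3 (C = -⅙*8 = -4/3 ≈ -1.3333)
S = -1431 (S = -3 - 28*((17 - 1*(-2)) + 32) = -3 - 28*((17 + 2) + 32) = -3 - 28*(19 + 32) = -3 - 28*51 = -3 - 1428 = -1431)
j(a, D) = a + 2*D (j(a, D) = 2*D + a = a + 2*D)
R = 16900/9 (R = (38 + (6 + 2*(-4/3/4)))² = (38 + (6 + 2*(-4/3*¼)))² = (38 + (6 + 2*(-⅓)))² = (38 + (6 - ⅔))² = (38 + 16/3)² = (130/3)² = 16900/9 ≈ 1877.8)
√(R + S) = √(16900/9 - 1431) = √(4021/9) = √4021/3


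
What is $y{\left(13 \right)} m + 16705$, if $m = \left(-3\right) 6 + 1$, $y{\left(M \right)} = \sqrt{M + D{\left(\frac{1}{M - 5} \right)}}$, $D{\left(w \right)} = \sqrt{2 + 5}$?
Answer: $16705 - 17 \sqrt{13 + \sqrt{7}} \approx 16638.0$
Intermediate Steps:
$D{\left(w \right)} = \sqrt{7}$
$y{\left(M \right)} = \sqrt{M + \sqrt{7}}$
$m = -17$ ($m = -18 + 1 = -17$)
$y{\left(13 \right)} m + 16705 = \sqrt{13 + \sqrt{7}} \left(-17\right) + 16705 = - 17 \sqrt{13 + \sqrt{7}} + 16705 = 16705 - 17 \sqrt{13 + \sqrt{7}}$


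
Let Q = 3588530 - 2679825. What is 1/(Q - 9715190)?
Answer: -1/8806485 ≈ -1.1355e-7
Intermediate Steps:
Q = 908705
1/(Q - 9715190) = 1/(908705 - 9715190) = 1/(-8806485) = -1/8806485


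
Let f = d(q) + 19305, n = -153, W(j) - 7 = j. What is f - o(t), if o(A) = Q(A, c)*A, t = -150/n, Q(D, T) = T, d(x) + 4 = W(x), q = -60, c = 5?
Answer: 981398/51 ≈ 19243.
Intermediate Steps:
W(j) = 7 + j
d(x) = 3 + x (d(x) = -4 + (7 + x) = 3 + x)
f = 19248 (f = (3 - 60) + 19305 = -57 + 19305 = 19248)
t = 50/51 (t = -150/(-153) = -150*(-1/153) = 50/51 ≈ 0.98039)
o(A) = 5*A
f - o(t) = 19248 - 5*50/51 = 19248 - 1*250/51 = 19248 - 250/51 = 981398/51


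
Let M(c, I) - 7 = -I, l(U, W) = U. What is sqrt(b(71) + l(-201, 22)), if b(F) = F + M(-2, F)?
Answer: I*sqrt(194) ≈ 13.928*I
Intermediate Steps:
M(c, I) = 7 - I
b(F) = 7 (b(F) = F + (7 - F) = 7)
sqrt(b(71) + l(-201, 22)) = sqrt(7 - 201) = sqrt(-194) = I*sqrt(194)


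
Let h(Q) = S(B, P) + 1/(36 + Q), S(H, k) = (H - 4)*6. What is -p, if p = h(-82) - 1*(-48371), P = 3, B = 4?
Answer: -2225065/46 ≈ -48371.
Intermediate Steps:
S(H, k) = -24 + 6*H (S(H, k) = (-4 + H)*6 = -24 + 6*H)
h(Q) = 1/(36 + Q) (h(Q) = (-24 + 6*4) + 1/(36 + Q) = (-24 + 24) + 1/(36 + Q) = 0 + 1/(36 + Q) = 1/(36 + Q))
p = 2225065/46 (p = 1/(36 - 82) - 1*(-48371) = 1/(-46) + 48371 = -1/46 + 48371 = 2225065/46 ≈ 48371.)
-p = -1*2225065/46 = -2225065/46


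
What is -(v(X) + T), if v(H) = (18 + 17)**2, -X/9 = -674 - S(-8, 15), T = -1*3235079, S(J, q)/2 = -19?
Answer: 3233854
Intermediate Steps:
S(J, q) = -38 (S(J, q) = 2*(-19) = -38)
T = -3235079
X = 5724 (X = -9*(-674 - 1*(-38)) = -9*(-674 + 38) = -9*(-636) = 5724)
v(H) = 1225 (v(H) = 35**2 = 1225)
-(v(X) + T) = -(1225 - 3235079) = -1*(-3233854) = 3233854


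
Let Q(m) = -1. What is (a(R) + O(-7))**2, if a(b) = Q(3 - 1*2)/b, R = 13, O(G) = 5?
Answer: 4096/169 ≈ 24.237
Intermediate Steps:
a(b) = -1/b
(a(R) + O(-7))**2 = (-1/13 + 5)**2 = (64/13)**2 = 4096/169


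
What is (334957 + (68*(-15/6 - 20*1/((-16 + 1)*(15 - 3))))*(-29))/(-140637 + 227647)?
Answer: 3057011/783090 ≈ 3.9038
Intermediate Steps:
(334957 + (68*(-15/6 - 20*1/((-16 + 1)*(15 - 3))))*(-29))/(-140637 + 227647) = (334957 + (68*(-15*1/6 - 20/((-15*12))))*(-29))/87010 = (334957 + (68*(-5/2 - 20/(-180)))*(-29))*(1/87010) = (334957 + (68*(-5/2 - 20*(-1/180)))*(-29))*(1/87010) = (334957 + (68*(-5/2 + 1/9))*(-29))*(1/87010) = (334957 + (68*(-43/18))*(-29))*(1/87010) = (334957 - 1462/9*(-29))*(1/87010) = (334957 + 42398/9)*(1/87010) = (3057011/9)*(1/87010) = 3057011/783090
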